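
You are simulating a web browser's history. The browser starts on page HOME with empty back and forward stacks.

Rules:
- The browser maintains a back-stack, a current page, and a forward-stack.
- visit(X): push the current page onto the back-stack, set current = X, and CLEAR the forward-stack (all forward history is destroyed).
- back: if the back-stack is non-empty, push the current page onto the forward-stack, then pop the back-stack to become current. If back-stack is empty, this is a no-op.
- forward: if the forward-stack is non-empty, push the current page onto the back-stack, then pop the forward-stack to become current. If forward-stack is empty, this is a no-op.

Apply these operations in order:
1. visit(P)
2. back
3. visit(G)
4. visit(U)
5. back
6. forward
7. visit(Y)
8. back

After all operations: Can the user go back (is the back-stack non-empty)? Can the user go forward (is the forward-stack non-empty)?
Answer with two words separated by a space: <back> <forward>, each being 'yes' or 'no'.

After 1 (visit(P)): cur=P back=1 fwd=0
After 2 (back): cur=HOME back=0 fwd=1
After 3 (visit(G)): cur=G back=1 fwd=0
After 4 (visit(U)): cur=U back=2 fwd=0
After 5 (back): cur=G back=1 fwd=1
After 6 (forward): cur=U back=2 fwd=0
After 7 (visit(Y)): cur=Y back=3 fwd=0
After 8 (back): cur=U back=2 fwd=1

Answer: yes yes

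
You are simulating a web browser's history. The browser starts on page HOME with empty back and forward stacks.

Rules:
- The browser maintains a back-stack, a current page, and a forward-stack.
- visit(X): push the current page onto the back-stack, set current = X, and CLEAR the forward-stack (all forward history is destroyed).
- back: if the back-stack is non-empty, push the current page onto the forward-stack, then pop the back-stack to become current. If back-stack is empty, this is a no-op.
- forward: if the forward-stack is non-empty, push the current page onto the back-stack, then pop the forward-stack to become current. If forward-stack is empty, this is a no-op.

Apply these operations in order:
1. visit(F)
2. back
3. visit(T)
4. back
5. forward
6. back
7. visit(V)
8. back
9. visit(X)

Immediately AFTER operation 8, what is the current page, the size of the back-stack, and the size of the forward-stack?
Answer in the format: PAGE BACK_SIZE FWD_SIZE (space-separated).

After 1 (visit(F)): cur=F back=1 fwd=0
After 2 (back): cur=HOME back=0 fwd=1
After 3 (visit(T)): cur=T back=1 fwd=0
After 4 (back): cur=HOME back=0 fwd=1
After 5 (forward): cur=T back=1 fwd=0
After 6 (back): cur=HOME back=0 fwd=1
After 7 (visit(V)): cur=V back=1 fwd=0
After 8 (back): cur=HOME back=0 fwd=1

HOME 0 1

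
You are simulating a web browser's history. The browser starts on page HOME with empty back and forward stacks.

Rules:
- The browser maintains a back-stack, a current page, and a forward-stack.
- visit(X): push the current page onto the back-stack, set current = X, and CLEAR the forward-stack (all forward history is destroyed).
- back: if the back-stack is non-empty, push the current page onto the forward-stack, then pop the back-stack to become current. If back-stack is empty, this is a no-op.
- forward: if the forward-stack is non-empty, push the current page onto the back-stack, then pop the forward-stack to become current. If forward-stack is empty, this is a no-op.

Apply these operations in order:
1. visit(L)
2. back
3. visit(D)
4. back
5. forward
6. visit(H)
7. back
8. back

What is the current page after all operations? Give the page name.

Answer: HOME

Derivation:
After 1 (visit(L)): cur=L back=1 fwd=0
After 2 (back): cur=HOME back=0 fwd=1
After 3 (visit(D)): cur=D back=1 fwd=0
After 4 (back): cur=HOME back=0 fwd=1
After 5 (forward): cur=D back=1 fwd=0
After 6 (visit(H)): cur=H back=2 fwd=0
After 7 (back): cur=D back=1 fwd=1
After 8 (back): cur=HOME back=0 fwd=2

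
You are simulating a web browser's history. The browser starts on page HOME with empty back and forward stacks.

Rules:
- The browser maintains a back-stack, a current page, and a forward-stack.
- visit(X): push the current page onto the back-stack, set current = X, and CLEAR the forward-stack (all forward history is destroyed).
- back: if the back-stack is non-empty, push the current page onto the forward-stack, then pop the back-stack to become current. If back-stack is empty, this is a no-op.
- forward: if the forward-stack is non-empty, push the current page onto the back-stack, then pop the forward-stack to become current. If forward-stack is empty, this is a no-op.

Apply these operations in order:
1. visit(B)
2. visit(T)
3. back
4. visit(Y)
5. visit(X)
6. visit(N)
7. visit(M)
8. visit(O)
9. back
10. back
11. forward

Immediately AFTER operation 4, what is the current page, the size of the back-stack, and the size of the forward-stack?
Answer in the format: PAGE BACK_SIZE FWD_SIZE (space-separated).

After 1 (visit(B)): cur=B back=1 fwd=0
After 2 (visit(T)): cur=T back=2 fwd=0
After 3 (back): cur=B back=1 fwd=1
After 4 (visit(Y)): cur=Y back=2 fwd=0

Y 2 0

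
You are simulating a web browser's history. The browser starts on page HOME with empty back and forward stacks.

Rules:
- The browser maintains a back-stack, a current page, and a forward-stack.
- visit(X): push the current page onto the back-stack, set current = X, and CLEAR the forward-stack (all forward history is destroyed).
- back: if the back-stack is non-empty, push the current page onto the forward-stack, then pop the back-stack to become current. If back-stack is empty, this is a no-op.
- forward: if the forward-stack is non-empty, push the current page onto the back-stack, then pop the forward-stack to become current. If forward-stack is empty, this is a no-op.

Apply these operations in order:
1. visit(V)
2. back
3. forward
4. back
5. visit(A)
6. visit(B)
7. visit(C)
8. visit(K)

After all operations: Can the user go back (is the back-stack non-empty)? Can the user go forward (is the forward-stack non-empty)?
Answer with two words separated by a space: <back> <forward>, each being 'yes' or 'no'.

After 1 (visit(V)): cur=V back=1 fwd=0
After 2 (back): cur=HOME back=0 fwd=1
After 3 (forward): cur=V back=1 fwd=0
After 4 (back): cur=HOME back=0 fwd=1
After 5 (visit(A)): cur=A back=1 fwd=0
After 6 (visit(B)): cur=B back=2 fwd=0
After 7 (visit(C)): cur=C back=3 fwd=0
After 8 (visit(K)): cur=K back=4 fwd=0

Answer: yes no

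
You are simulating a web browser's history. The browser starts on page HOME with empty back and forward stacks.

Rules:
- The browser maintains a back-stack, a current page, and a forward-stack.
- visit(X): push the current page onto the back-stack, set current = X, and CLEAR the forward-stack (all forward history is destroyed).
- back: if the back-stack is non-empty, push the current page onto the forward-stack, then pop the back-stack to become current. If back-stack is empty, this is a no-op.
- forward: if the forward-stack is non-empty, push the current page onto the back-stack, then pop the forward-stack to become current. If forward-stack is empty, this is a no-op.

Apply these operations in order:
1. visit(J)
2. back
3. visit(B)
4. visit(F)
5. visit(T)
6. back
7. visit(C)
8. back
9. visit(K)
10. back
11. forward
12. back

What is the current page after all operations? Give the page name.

After 1 (visit(J)): cur=J back=1 fwd=0
After 2 (back): cur=HOME back=0 fwd=1
After 3 (visit(B)): cur=B back=1 fwd=0
After 4 (visit(F)): cur=F back=2 fwd=0
After 5 (visit(T)): cur=T back=3 fwd=0
After 6 (back): cur=F back=2 fwd=1
After 7 (visit(C)): cur=C back=3 fwd=0
After 8 (back): cur=F back=2 fwd=1
After 9 (visit(K)): cur=K back=3 fwd=0
After 10 (back): cur=F back=2 fwd=1
After 11 (forward): cur=K back=3 fwd=0
After 12 (back): cur=F back=2 fwd=1

Answer: F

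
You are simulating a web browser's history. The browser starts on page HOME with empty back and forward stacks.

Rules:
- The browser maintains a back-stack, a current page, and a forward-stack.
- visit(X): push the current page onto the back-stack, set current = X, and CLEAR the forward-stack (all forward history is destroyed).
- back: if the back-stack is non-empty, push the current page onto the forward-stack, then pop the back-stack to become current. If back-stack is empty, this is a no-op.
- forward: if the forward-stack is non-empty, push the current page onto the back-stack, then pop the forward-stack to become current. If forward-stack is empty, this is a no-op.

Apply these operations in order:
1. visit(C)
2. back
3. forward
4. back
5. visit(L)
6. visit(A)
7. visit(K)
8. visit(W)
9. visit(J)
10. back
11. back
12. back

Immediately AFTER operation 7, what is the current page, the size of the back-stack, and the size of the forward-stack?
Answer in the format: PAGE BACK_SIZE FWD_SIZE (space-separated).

After 1 (visit(C)): cur=C back=1 fwd=0
After 2 (back): cur=HOME back=0 fwd=1
After 3 (forward): cur=C back=1 fwd=0
After 4 (back): cur=HOME back=0 fwd=1
After 5 (visit(L)): cur=L back=1 fwd=0
After 6 (visit(A)): cur=A back=2 fwd=0
After 7 (visit(K)): cur=K back=3 fwd=0

K 3 0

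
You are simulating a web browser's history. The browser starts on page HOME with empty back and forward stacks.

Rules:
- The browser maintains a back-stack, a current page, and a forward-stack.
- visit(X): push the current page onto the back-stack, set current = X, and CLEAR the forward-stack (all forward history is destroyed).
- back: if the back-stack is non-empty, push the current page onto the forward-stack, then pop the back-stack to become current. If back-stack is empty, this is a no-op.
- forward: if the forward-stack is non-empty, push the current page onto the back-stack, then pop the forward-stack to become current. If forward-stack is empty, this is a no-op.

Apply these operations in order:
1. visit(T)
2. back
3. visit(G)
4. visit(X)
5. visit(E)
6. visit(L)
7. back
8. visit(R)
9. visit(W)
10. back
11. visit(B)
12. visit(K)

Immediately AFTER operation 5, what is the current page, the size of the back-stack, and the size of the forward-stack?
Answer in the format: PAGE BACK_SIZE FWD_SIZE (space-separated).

After 1 (visit(T)): cur=T back=1 fwd=0
After 2 (back): cur=HOME back=0 fwd=1
After 3 (visit(G)): cur=G back=1 fwd=0
After 4 (visit(X)): cur=X back=2 fwd=0
After 5 (visit(E)): cur=E back=3 fwd=0

E 3 0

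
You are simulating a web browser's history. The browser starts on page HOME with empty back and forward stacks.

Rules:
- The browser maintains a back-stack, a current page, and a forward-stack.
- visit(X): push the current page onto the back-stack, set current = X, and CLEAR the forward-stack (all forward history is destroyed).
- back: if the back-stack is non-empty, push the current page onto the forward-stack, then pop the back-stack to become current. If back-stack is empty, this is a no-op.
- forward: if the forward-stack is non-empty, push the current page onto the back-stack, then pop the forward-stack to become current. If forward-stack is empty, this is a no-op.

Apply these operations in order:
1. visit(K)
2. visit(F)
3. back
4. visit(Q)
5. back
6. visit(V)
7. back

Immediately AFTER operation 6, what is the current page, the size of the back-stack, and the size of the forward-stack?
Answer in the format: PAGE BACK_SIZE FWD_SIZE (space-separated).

After 1 (visit(K)): cur=K back=1 fwd=0
After 2 (visit(F)): cur=F back=2 fwd=0
After 3 (back): cur=K back=1 fwd=1
After 4 (visit(Q)): cur=Q back=2 fwd=0
After 5 (back): cur=K back=1 fwd=1
After 6 (visit(V)): cur=V back=2 fwd=0

V 2 0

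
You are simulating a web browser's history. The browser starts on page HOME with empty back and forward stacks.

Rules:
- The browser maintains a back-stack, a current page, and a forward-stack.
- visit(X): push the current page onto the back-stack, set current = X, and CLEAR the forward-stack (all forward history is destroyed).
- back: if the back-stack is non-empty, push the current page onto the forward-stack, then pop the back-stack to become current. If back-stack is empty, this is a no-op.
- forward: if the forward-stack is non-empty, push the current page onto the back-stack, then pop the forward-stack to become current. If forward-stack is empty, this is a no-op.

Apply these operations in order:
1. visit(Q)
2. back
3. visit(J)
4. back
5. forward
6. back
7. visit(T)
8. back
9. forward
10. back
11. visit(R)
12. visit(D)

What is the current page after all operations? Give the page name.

Answer: D

Derivation:
After 1 (visit(Q)): cur=Q back=1 fwd=0
After 2 (back): cur=HOME back=0 fwd=1
After 3 (visit(J)): cur=J back=1 fwd=0
After 4 (back): cur=HOME back=0 fwd=1
After 5 (forward): cur=J back=1 fwd=0
After 6 (back): cur=HOME back=0 fwd=1
After 7 (visit(T)): cur=T back=1 fwd=0
After 8 (back): cur=HOME back=0 fwd=1
After 9 (forward): cur=T back=1 fwd=0
After 10 (back): cur=HOME back=0 fwd=1
After 11 (visit(R)): cur=R back=1 fwd=0
After 12 (visit(D)): cur=D back=2 fwd=0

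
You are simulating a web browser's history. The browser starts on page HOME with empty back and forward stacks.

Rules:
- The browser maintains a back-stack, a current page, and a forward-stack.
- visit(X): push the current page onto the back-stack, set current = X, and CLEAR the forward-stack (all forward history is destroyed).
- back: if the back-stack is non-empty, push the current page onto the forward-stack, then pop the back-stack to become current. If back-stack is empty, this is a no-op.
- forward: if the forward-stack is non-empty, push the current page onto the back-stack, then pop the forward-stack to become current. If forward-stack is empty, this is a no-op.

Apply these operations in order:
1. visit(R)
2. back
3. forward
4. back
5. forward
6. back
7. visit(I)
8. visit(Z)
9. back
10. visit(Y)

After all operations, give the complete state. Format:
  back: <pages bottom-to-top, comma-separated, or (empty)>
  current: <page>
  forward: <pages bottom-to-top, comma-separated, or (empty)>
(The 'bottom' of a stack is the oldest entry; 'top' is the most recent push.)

Answer: back: HOME,I
current: Y
forward: (empty)

Derivation:
After 1 (visit(R)): cur=R back=1 fwd=0
After 2 (back): cur=HOME back=0 fwd=1
After 3 (forward): cur=R back=1 fwd=0
After 4 (back): cur=HOME back=0 fwd=1
After 5 (forward): cur=R back=1 fwd=0
After 6 (back): cur=HOME back=0 fwd=1
After 7 (visit(I)): cur=I back=1 fwd=0
After 8 (visit(Z)): cur=Z back=2 fwd=0
After 9 (back): cur=I back=1 fwd=1
After 10 (visit(Y)): cur=Y back=2 fwd=0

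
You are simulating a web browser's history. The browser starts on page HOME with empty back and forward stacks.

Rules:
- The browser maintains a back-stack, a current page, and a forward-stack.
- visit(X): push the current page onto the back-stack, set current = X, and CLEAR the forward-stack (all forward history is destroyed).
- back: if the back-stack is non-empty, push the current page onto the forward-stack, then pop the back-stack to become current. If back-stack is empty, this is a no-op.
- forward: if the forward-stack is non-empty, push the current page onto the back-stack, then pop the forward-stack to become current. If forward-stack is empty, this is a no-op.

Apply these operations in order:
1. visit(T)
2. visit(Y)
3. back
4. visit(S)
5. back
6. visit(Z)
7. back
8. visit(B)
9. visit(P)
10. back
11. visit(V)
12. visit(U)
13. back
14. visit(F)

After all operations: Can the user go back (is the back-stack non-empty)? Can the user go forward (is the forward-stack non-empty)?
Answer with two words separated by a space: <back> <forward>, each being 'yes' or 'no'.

After 1 (visit(T)): cur=T back=1 fwd=0
After 2 (visit(Y)): cur=Y back=2 fwd=0
After 3 (back): cur=T back=1 fwd=1
After 4 (visit(S)): cur=S back=2 fwd=0
After 5 (back): cur=T back=1 fwd=1
After 6 (visit(Z)): cur=Z back=2 fwd=0
After 7 (back): cur=T back=1 fwd=1
After 8 (visit(B)): cur=B back=2 fwd=0
After 9 (visit(P)): cur=P back=3 fwd=0
After 10 (back): cur=B back=2 fwd=1
After 11 (visit(V)): cur=V back=3 fwd=0
After 12 (visit(U)): cur=U back=4 fwd=0
After 13 (back): cur=V back=3 fwd=1
After 14 (visit(F)): cur=F back=4 fwd=0

Answer: yes no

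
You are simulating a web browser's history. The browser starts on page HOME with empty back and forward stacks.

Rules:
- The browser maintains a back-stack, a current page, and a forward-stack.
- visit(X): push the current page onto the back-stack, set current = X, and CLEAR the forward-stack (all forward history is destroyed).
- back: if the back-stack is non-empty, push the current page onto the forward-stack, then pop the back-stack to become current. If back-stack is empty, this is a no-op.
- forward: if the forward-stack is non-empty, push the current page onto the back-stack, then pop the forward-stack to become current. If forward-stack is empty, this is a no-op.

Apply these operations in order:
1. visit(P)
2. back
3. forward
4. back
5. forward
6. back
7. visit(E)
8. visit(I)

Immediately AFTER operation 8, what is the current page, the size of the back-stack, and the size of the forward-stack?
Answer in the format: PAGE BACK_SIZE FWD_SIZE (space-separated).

After 1 (visit(P)): cur=P back=1 fwd=0
After 2 (back): cur=HOME back=0 fwd=1
After 3 (forward): cur=P back=1 fwd=0
After 4 (back): cur=HOME back=0 fwd=1
After 5 (forward): cur=P back=1 fwd=0
After 6 (back): cur=HOME back=0 fwd=1
After 7 (visit(E)): cur=E back=1 fwd=0
After 8 (visit(I)): cur=I back=2 fwd=0

I 2 0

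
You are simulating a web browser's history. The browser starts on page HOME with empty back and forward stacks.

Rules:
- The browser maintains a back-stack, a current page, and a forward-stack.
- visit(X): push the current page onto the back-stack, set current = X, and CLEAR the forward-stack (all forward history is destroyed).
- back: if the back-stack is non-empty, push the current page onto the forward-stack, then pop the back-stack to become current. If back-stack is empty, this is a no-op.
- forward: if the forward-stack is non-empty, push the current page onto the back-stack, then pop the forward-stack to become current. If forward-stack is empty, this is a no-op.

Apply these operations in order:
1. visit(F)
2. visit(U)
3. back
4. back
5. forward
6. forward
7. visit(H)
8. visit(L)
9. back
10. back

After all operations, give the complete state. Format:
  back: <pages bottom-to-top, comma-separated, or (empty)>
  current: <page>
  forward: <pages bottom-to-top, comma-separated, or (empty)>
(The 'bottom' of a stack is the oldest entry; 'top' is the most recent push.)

Answer: back: HOME,F
current: U
forward: L,H

Derivation:
After 1 (visit(F)): cur=F back=1 fwd=0
After 2 (visit(U)): cur=U back=2 fwd=0
After 3 (back): cur=F back=1 fwd=1
After 4 (back): cur=HOME back=0 fwd=2
After 5 (forward): cur=F back=1 fwd=1
After 6 (forward): cur=U back=2 fwd=0
After 7 (visit(H)): cur=H back=3 fwd=0
After 8 (visit(L)): cur=L back=4 fwd=0
After 9 (back): cur=H back=3 fwd=1
After 10 (back): cur=U back=2 fwd=2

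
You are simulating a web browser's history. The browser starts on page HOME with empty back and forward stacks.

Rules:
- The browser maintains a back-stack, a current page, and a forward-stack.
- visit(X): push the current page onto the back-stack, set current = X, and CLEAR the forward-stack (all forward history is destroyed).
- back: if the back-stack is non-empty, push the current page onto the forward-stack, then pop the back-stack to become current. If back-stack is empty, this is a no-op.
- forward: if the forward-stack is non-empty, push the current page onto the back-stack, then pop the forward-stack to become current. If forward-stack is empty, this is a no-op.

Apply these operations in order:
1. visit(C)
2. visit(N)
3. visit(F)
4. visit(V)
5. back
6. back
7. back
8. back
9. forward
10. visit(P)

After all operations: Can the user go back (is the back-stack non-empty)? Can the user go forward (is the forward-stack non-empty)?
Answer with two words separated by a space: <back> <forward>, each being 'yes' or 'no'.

Answer: yes no

Derivation:
After 1 (visit(C)): cur=C back=1 fwd=0
After 2 (visit(N)): cur=N back=2 fwd=0
After 3 (visit(F)): cur=F back=3 fwd=0
After 4 (visit(V)): cur=V back=4 fwd=0
After 5 (back): cur=F back=3 fwd=1
After 6 (back): cur=N back=2 fwd=2
After 7 (back): cur=C back=1 fwd=3
After 8 (back): cur=HOME back=0 fwd=4
After 9 (forward): cur=C back=1 fwd=3
After 10 (visit(P)): cur=P back=2 fwd=0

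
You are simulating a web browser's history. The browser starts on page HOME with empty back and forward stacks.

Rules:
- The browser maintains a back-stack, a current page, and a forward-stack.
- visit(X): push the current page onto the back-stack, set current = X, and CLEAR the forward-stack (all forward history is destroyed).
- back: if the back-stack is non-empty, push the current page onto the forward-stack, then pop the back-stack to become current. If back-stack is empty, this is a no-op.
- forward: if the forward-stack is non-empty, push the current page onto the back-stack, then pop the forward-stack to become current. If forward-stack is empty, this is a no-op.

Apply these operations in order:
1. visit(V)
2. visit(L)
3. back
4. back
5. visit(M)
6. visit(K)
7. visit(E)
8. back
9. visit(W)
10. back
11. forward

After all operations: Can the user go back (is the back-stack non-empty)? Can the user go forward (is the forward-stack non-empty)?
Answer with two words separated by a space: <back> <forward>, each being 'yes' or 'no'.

Answer: yes no

Derivation:
After 1 (visit(V)): cur=V back=1 fwd=0
After 2 (visit(L)): cur=L back=2 fwd=0
After 3 (back): cur=V back=1 fwd=1
After 4 (back): cur=HOME back=0 fwd=2
After 5 (visit(M)): cur=M back=1 fwd=0
After 6 (visit(K)): cur=K back=2 fwd=0
After 7 (visit(E)): cur=E back=3 fwd=0
After 8 (back): cur=K back=2 fwd=1
After 9 (visit(W)): cur=W back=3 fwd=0
After 10 (back): cur=K back=2 fwd=1
After 11 (forward): cur=W back=3 fwd=0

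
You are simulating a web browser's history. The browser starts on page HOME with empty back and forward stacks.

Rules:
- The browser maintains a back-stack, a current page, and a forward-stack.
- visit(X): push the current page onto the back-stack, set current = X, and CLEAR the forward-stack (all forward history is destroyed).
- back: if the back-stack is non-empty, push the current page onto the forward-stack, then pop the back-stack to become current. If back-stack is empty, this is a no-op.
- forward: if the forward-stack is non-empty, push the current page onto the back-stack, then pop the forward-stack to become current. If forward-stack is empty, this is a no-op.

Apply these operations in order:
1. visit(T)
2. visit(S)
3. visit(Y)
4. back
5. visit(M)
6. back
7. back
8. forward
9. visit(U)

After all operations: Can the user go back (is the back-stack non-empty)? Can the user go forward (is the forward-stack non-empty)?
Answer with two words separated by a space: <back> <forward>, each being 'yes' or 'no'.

Answer: yes no

Derivation:
After 1 (visit(T)): cur=T back=1 fwd=0
After 2 (visit(S)): cur=S back=2 fwd=0
After 3 (visit(Y)): cur=Y back=3 fwd=0
After 4 (back): cur=S back=2 fwd=1
After 5 (visit(M)): cur=M back=3 fwd=0
After 6 (back): cur=S back=2 fwd=1
After 7 (back): cur=T back=1 fwd=2
After 8 (forward): cur=S back=2 fwd=1
After 9 (visit(U)): cur=U back=3 fwd=0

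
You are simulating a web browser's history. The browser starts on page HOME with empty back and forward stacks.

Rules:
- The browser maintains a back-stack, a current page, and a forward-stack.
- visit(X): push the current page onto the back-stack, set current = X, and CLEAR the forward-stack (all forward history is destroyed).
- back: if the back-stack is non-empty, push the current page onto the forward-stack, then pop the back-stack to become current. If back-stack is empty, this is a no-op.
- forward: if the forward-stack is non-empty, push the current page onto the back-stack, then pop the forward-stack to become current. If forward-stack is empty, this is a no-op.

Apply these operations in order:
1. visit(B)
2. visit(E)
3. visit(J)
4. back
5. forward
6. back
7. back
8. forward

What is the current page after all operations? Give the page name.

Answer: E

Derivation:
After 1 (visit(B)): cur=B back=1 fwd=0
After 2 (visit(E)): cur=E back=2 fwd=0
After 3 (visit(J)): cur=J back=3 fwd=0
After 4 (back): cur=E back=2 fwd=1
After 5 (forward): cur=J back=3 fwd=0
After 6 (back): cur=E back=2 fwd=1
After 7 (back): cur=B back=1 fwd=2
After 8 (forward): cur=E back=2 fwd=1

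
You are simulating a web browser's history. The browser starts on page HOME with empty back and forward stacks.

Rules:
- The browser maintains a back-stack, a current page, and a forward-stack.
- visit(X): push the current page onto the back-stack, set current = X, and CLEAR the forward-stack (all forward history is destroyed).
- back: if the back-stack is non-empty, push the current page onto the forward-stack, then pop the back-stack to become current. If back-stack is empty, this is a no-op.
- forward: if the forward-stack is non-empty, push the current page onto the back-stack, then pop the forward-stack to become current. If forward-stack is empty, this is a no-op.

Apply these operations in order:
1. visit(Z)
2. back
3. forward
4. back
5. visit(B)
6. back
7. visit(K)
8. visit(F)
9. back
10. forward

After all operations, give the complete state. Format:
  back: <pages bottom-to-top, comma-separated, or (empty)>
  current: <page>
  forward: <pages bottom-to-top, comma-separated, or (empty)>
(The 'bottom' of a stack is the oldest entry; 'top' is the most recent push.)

After 1 (visit(Z)): cur=Z back=1 fwd=0
After 2 (back): cur=HOME back=0 fwd=1
After 3 (forward): cur=Z back=1 fwd=0
After 4 (back): cur=HOME back=0 fwd=1
After 5 (visit(B)): cur=B back=1 fwd=0
After 6 (back): cur=HOME back=0 fwd=1
After 7 (visit(K)): cur=K back=1 fwd=0
After 8 (visit(F)): cur=F back=2 fwd=0
After 9 (back): cur=K back=1 fwd=1
After 10 (forward): cur=F back=2 fwd=0

Answer: back: HOME,K
current: F
forward: (empty)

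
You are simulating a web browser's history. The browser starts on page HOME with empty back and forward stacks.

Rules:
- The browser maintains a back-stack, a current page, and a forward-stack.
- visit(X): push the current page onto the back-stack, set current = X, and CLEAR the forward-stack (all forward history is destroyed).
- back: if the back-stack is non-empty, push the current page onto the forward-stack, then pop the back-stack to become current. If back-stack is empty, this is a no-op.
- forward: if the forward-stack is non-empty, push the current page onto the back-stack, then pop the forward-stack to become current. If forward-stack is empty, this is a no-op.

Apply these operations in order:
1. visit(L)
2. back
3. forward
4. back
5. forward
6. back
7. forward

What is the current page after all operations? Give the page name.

After 1 (visit(L)): cur=L back=1 fwd=0
After 2 (back): cur=HOME back=0 fwd=1
After 3 (forward): cur=L back=1 fwd=0
After 4 (back): cur=HOME back=0 fwd=1
After 5 (forward): cur=L back=1 fwd=0
After 6 (back): cur=HOME back=0 fwd=1
After 7 (forward): cur=L back=1 fwd=0

Answer: L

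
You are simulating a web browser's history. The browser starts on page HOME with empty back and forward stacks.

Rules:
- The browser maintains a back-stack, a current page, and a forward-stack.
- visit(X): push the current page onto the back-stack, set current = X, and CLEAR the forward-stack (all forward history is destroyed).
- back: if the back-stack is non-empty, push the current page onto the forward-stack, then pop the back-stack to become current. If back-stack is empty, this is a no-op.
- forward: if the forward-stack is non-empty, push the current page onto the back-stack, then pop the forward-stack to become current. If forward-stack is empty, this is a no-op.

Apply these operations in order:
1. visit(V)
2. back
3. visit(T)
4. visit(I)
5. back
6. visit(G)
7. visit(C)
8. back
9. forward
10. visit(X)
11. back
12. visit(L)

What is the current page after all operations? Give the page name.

Answer: L

Derivation:
After 1 (visit(V)): cur=V back=1 fwd=0
After 2 (back): cur=HOME back=0 fwd=1
After 3 (visit(T)): cur=T back=1 fwd=0
After 4 (visit(I)): cur=I back=2 fwd=0
After 5 (back): cur=T back=1 fwd=1
After 6 (visit(G)): cur=G back=2 fwd=0
After 7 (visit(C)): cur=C back=3 fwd=0
After 8 (back): cur=G back=2 fwd=1
After 9 (forward): cur=C back=3 fwd=0
After 10 (visit(X)): cur=X back=4 fwd=0
After 11 (back): cur=C back=3 fwd=1
After 12 (visit(L)): cur=L back=4 fwd=0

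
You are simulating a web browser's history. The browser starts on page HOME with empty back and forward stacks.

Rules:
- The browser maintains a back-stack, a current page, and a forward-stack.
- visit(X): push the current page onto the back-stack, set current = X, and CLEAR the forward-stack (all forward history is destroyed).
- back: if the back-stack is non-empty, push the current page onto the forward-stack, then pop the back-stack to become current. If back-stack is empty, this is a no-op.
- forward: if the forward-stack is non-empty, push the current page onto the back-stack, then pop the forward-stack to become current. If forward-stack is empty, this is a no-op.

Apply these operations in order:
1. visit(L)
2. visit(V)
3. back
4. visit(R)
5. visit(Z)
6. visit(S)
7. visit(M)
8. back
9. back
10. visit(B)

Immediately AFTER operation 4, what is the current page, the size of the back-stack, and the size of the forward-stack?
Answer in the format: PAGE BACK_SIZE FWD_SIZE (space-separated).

After 1 (visit(L)): cur=L back=1 fwd=0
After 2 (visit(V)): cur=V back=2 fwd=0
After 3 (back): cur=L back=1 fwd=1
After 4 (visit(R)): cur=R back=2 fwd=0

R 2 0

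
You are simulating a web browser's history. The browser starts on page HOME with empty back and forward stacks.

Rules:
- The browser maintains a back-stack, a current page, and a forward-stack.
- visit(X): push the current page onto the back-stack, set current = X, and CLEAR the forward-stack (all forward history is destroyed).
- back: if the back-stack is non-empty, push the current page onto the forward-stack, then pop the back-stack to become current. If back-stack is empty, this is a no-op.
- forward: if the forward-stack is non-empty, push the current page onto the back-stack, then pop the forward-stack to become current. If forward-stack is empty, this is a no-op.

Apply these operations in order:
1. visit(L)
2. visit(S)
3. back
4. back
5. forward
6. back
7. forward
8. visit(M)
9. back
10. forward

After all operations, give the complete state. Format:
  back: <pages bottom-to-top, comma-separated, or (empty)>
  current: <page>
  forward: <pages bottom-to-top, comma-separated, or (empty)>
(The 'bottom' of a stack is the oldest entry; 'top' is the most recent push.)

After 1 (visit(L)): cur=L back=1 fwd=0
After 2 (visit(S)): cur=S back=2 fwd=0
After 3 (back): cur=L back=1 fwd=1
After 4 (back): cur=HOME back=0 fwd=2
After 5 (forward): cur=L back=1 fwd=1
After 6 (back): cur=HOME back=0 fwd=2
After 7 (forward): cur=L back=1 fwd=1
After 8 (visit(M)): cur=M back=2 fwd=0
After 9 (back): cur=L back=1 fwd=1
After 10 (forward): cur=M back=2 fwd=0

Answer: back: HOME,L
current: M
forward: (empty)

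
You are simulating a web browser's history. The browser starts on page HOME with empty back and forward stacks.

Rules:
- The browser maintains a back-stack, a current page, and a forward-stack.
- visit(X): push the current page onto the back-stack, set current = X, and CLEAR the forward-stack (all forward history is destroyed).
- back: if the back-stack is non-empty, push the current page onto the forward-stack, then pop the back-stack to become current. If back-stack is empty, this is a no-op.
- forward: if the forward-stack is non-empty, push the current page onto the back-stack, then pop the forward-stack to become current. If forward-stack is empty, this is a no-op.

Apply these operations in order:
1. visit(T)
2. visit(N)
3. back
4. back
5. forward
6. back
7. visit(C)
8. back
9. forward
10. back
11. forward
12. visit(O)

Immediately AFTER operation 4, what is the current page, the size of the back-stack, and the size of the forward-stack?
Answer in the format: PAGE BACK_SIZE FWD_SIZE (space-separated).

After 1 (visit(T)): cur=T back=1 fwd=0
After 2 (visit(N)): cur=N back=2 fwd=0
After 3 (back): cur=T back=1 fwd=1
After 4 (back): cur=HOME back=0 fwd=2

HOME 0 2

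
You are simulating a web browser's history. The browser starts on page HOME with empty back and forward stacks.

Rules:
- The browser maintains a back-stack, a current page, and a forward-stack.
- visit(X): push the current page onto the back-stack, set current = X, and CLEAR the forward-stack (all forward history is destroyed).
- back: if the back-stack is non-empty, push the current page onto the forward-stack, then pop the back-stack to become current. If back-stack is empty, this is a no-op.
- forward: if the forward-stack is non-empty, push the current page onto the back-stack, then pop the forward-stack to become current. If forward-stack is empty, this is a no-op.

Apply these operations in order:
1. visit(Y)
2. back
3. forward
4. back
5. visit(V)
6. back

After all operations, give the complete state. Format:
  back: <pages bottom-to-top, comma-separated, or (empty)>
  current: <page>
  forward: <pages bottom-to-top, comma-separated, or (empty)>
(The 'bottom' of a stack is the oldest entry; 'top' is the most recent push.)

Answer: back: (empty)
current: HOME
forward: V

Derivation:
After 1 (visit(Y)): cur=Y back=1 fwd=0
After 2 (back): cur=HOME back=0 fwd=1
After 3 (forward): cur=Y back=1 fwd=0
After 4 (back): cur=HOME back=0 fwd=1
After 5 (visit(V)): cur=V back=1 fwd=0
After 6 (back): cur=HOME back=0 fwd=1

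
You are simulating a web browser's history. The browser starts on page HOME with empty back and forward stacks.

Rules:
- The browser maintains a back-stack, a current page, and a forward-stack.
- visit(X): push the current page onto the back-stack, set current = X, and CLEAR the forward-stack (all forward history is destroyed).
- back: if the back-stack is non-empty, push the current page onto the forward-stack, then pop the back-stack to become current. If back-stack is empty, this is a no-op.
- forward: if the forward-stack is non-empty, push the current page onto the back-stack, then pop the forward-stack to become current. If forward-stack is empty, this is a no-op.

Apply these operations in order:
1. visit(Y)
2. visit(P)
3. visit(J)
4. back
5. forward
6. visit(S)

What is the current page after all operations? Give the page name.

After 1 (visit(Y)): cur=Y back=1 fwd=0
After 2 (visit(P)): cur=P back=2 fwd=0
After 3 (visit(J)): cur=J back=3 fwd=0
After 4 (back): cur=P back=2 fwd=1
After 5 (forward): cur=J back=3 fwd=0
After 6 (visit(S)): cur=S back=4 fwd=0

Answer: S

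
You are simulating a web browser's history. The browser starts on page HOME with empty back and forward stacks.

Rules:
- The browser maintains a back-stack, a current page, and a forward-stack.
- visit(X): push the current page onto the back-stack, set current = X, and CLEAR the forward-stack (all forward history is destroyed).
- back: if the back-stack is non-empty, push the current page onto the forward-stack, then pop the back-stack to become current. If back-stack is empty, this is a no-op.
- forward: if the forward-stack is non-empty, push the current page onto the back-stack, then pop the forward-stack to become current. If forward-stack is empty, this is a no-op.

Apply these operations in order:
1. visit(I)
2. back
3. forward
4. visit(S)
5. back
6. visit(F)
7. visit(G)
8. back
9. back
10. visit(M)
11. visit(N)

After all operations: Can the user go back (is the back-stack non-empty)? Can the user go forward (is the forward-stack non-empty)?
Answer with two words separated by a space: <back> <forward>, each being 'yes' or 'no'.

After 1 (visit(I)): cur=I back=1 fwd=0
After 2 (back): cur=HOME back=0 fwd=1
After 3 (forward): cur=I back=1 fwd=0
After 4 (visit(S)): cur=S back=2 fwd=0
After 5 (back): cur=I back=1 fwd=1
After 6 (visit(F)): cur=F back=2 fwd=0
After 7 (visit(G)): cur=G back=3 fwd=0
After 8 (back): cur=F back=2 fwd=1
After 9 (back): cur=I back=1 fwd=2
After 10 (visit(M)): cur=M back=2 fwd=0
After 11 (visit(N)): cur=N back=3 fwd=0

Answer: yes no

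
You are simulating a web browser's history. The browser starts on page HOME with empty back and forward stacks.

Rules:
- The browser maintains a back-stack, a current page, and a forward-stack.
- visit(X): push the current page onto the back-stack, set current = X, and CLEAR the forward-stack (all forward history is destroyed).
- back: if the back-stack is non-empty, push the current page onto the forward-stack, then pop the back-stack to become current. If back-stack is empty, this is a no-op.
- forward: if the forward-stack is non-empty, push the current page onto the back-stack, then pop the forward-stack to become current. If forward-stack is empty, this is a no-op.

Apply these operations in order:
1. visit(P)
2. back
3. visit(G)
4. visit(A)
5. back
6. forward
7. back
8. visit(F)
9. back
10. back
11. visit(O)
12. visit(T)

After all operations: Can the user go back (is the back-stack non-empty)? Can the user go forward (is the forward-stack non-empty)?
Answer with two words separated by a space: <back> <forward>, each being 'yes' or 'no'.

After 1 (visit(P)): cur=P back=1 fwd=0
After 2 (back): cur=HOME back=0 fwd=1
After 3 (visit(G)): cur=G back=1 fwd=0
After 4 (visit(A)): cur=A back=2 fwd=0
After 5 (back): cur=G back=1 fwd=1
After 6 (forward): cur=A back=2 fwd=0
After 7 (back): cur=G back=1 fwd=1
After 8 (visit(F)): cur=F back=2 fwd=0
After 9 (back): cur=G back=1 fwd=1
After 10 (back): cur=HOME back=0 fwd=2
After 11 (visit(O)): cur=O back=1 fwd=0
After 12 (visit(T)): cur=T back=2 fwd=0

Answer: yes no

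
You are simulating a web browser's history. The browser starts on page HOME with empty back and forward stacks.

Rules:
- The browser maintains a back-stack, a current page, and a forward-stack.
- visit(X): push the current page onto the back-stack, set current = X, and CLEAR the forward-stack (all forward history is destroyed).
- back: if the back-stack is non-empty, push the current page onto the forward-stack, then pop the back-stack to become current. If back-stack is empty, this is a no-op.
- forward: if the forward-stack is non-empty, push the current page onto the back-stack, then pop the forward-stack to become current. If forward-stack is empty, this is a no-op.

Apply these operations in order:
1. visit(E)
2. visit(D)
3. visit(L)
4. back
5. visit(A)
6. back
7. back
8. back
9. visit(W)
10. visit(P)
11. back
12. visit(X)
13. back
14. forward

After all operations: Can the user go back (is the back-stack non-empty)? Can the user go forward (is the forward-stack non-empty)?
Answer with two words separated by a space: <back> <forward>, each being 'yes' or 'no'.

After 1 (visit(E)): cur=E back=1 fwd=0
After 2 (visit(D)): cur=D back=2 fwd=0
After 3 (visit(L)): cur=L back=3 fwd=0
After 4 (back): cur=D back=2 fwd=1
After 5 (visit(A)): cur=A back=3 fwd=0
After 6 (back): cur=D back=2 fwd=1
After 7 (back): cur=E back=1 fwd=2
After 8 (back): cur=HOME back=0 fwd=3
After 9 (visit(W)): cur=W back=1 fwd=0
After 10 (visit(P)): cur=P back=2 fwd=0
After 11 (back): cur=W back=1 fwd=1
After 12 (visit(X)): cur=X back=2 fwd=0
After 13 (back): cur=W back=1 fwd=1
After 14 (forward): cur=X back=2 fwd=0

Answer: yes no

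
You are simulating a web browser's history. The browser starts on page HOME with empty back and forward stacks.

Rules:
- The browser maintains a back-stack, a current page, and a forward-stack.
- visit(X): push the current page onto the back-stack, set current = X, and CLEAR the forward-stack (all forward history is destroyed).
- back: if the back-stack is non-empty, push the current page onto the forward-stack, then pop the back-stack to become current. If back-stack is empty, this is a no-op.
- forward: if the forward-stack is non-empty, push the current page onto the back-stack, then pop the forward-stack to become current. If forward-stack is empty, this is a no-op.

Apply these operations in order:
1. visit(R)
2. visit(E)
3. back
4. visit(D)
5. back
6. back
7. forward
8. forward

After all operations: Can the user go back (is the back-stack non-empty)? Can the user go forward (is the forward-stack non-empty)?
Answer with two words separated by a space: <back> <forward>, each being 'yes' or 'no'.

After 1 (visit(R)): cur=R back=1 fwd=0
After 2 (visit(E)): cur=E back=2 fwd=0
After 3 (back): cur=R back=1 fwd=1
After 4 (visit(D)): cur=D back=2 fwd=0
After 5 (back): cur=R back=1 fwd=1
After 6 (back): cur=HOME back=0 fwd=2
After 7 (forward): cur=R back=1 fwd=1
After 8 (forward): cur=D back=2 fwd=0

Answer: yes no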